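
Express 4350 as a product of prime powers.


4350 / 2 = 2175
2175 / 3 = 725
725 / 5 = 145
145 / 5 = 29
29 / 29 = 1
4350 = 2 × 3 × 5^2 × 29


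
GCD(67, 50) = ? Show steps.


67 = 1 * 50 + 17
50 = 2 * 17 + 16
17 = 1 * 16 + 1
16 = 16 * 1 + 0
GCD = 1


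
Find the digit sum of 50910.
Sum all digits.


5 + 0 + 9 + 1 + 0 = 15


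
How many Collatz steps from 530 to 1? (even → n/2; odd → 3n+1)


530 → 265 → 796 → 398 → 199 → 598 → 299 → 898 → 449 → 1348 → 674 → 337 → 1012 → 506 → 253 → 760 → 380 → 190 → 95 → 286 → 143 → 430 → 215 → 646 → 323 → 970 → 485 → 1456 → 728 → 364 → 182 → 91 → 274 → 137 → 412 → 206 → 103 → 310 → 155 → 466 → 233 → 700 → 350 → 175 → 526 → 263 → 790 → 395 → 1186 → 593 → 1780 → 890 → 445 → 1336 → 668 → 334 → 167 → 502 → 251 → 754 → 377 → 1132 → 566 → 283 → 850 → 425 → 1276 → 638 → 319 → 958 → 479 → 1438 → 719 → 2158 → 1079 → 3238 → 1619 → 4858 → 2429 → 7288 → 3644 → 1822 → 911 → 2734 → 1367 → 4102 → 2051 → 6154 → 3077 → 9232 → 4616 → 2308 → 1154 → 577 → 1732 → 866 → 433 → 1300 → 650 → 325 → 976 → 488 → 244 → 122 → 61 → 184 → 92 → 46 → 23 → 70 → 35 → 106 → 53 → 160 → 80 → 40 → 20 → 10 → 5 → 16 → 8 → 4 → 2 → 1
Total steps = 123

123 steps


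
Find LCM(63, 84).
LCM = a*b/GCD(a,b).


GCD(63, 84) = 21
LCM = 63*84/21 = 5292/21 = 252

LCM = 252


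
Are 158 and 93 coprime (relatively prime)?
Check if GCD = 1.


Euclidean algorithm:
158 = 1 * 93 + 65
93 = 1 * 65 + 28
65 = 2 * 28 + 9
28 = 3 * 9 + 1
9 = 9 * 1 + 0
GCD(158, 93) = 1

Yes, coprime (GCD = 1)


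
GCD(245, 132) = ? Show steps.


245 = 1 * 132 + 113
132 = 1 * 113 + 19
113 = 5 * 19 + 18
19 = 1 * 18 + 1
18 = 18 * 1 + 0
GCD = 1


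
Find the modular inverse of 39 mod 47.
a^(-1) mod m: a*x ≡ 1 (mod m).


Use the extended Euclidean algorithm on (47, 39); each row r = 47*s + 39*t:
r=47, s=1, t=0
r=39, s=0, t=1
q=1: r=8, s=1, t=-1   [47*(1) + 39*(-1) = 8]
q=4: r=7, s=-4, t=5   [47*(-4) + 39*(5) = 7]
q=1: r=1, s=5, t=-6   [47*(5) + 39*(-6) = 1]
q=7: r=0, s=-39, t=47   [47*(-39) + 39*(47) = 0]
GCD = 1 with t = -6, so 39*(-6) ≡ 1 (mod 47)
Inverse = -6 mod 47 = 41
Check: 39 * 41 = 1599 ≡ 1 (mod 47)

39^(-1) ≡ 41 (mod 47)


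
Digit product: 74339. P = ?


7 × 4 × 3 × 3 × 9 = 2268


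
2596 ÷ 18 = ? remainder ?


2596 = 18 * 144 + 4
Check: 2592 + 4 = 2596

q = 144, r = 4


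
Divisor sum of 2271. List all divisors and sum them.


Divisors of 2271: 1, 3, 757, 2271
Sum = 1 + 3 + 757 + 2271 = 3032

σ(2271) = 3032


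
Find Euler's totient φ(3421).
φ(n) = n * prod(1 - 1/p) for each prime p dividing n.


3421 = 11 × 311
Prime factors: 11, 311
φ(3421) = 3421 × (1-1/11) × (1-1/311)
= 3421 × 10/11 × 310/311 = 3100

φ(3421) = 3100


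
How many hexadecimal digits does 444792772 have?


444792772 in base 16 = 1A82FFC4
Number of digits = 8

8 digits (base 16)


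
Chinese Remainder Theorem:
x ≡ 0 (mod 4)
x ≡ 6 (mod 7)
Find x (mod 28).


M = 4*7 = 28
M1 = M/4 = 7, M2 = M/7 = 4
M1^(-1) mod 4 = 3, M2^(-1) mod 7 = 2
x = 0*7*3 + 6*4*2 = 48
48 mod 28 = 20
Check: 20 mod 4 = 0 ✓, 20 mod 7 = 6 ✓

x ≡ 20 (mod 28)


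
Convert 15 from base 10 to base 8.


15 (base 10) = 15 (decimal)
15 (decimal) = 17 (base 8)


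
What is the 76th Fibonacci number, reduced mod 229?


F(k) mod 229 for k=1..76:
1, 1, 2, 3, 5, 8, 13, 21, 34, 55, 89, 144, 4, 148, 152, 71, 223, 65, 59, 124, 183, 78, 32, 110, 142, 23, 165, 188, 124, 83, 207, 61, 39, 100, 139, 10, 149, 159, 79, 9, 88, 97, 185, 53, 9, 62, 71, 133, 204, 108, 83, 191, 45, 7, 52, 59, 111, 170, 52, 222, 45, 38, 83, 121, 204, 96, 71, 167, 9, 176, 185, 132, 88, 220, 79, 70
F(76) mod 229 = 70


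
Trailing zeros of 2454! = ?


floor(2454/5) = 490
floor(2454/25) = 98
floor(2454/125) = 19
floor(2454/625) = 3
Total = 610

610 trailing zeros


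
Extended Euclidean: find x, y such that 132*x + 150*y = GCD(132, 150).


Tabular extended Euclidean (each row: r = 132*s + 150*t):
r=132, s=1, t=0
r=150, s=0, t=1
q=0: r=132, s=1, t=0   [132*(1) + 150*(0) = 132]
q=1: r=18, s=-1, t=1   [132*(-1) + 150*(1) = 18]
q=7: r=6, s=8, t=-7   [132*(8) + 150*(-7) = 6]
q=3: r=0, s=-25, t=22   [132*(-25) + 150*(22) = 0]
GCD = 6; from the row with r=6: x=8, y=-7
Check: 132*(8) + 150*(-7) = 1056 - 1050 = 6

GCD = 6, x = 8, y = -7


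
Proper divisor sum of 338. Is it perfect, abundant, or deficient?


Proper divisors: 1, 2, 13, 26, 169
Sum = 1 + 2 + 13 + 26 + 169 = 211
211 < 338 → deficient

s(338) = 211 (deficient)


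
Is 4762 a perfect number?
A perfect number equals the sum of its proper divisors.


Proper divisors of 4762: 1, 2, 2381
Sum = 1 + 2 + 2381 = 2384

No, 4762 is not perfect (2384 ≠ 4762)


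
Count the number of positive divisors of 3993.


3993 = 3^1 × 11^3
d(3993) = (1+1) × (3+1) = 8

8 divisors


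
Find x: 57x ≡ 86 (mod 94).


GCD(57, 94) = 1, unique solution
a^(-1) mod 94 = 33
x = 33 * 86 mod 94 = 18

x ≡ 18 (mod 94)


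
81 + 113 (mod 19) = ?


81 + 113 = 194
194 mod 19 = 4


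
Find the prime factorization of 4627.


4627 / 7 = 661
661 / 661 = 1
4627 = 7 × 661


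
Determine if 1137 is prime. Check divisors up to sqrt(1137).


1137 / 3 = 379 (exact division)
1137 is NOT prime.

No, 1137 is not prime


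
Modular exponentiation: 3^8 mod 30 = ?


3^1 mod 30 = 3
3^2 mod 30 = 9
3^3 mod 30 = 27
3^4 mod 30 = 21
3^5 mod 30 = 3
3^6 mod 30 = 9
3^7 mod 30 = 27
3^8 mod 30 = 21


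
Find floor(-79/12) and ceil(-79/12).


-79/12 = -6.5833
floor = -7
ceil = -6

floor = -7, ceil = -6


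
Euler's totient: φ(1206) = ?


1206 = 2 × 3^2 × 67
Prime factors: 2, 3, 67
φ(1206) = 1206 × (1-1/2) × (1-1/3) × (1-1/67)
= 1206 × 1/2 × 2/3 × 66/67 = 396

φ(1206) = 396


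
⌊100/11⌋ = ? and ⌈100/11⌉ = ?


100/11 = 9.0909
floor = 9
ceil = 10

floor = 9, ceil = 10


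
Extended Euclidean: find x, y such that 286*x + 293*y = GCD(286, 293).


Tabular extended Euclidean (each row: r = 286*s + 293*t):
r=286, s=1, t=0
r=293, s=0, t=1
q=0: r=286, s=1, t=0   [286*(1) + 293*(0) = 286]
q=1: r=7, s=-1, t=1   [286*(-1) + 293*(1) = 7]
q=40: r=6, s=41, t=-40   [286*(41) + 293*(-40) = 6]
q=1: r=1, s=-42, t=41   [286*(-42) + 293*(41) = 1]
q=6: r=0, s=293, t=-286   [286*(293) + 293*(-286) = 0]
GCD = 1; from the row with r=1: x=-42, y=41
Check: 286*(-42) + 293*(41) = -12012 + 12013 = 1

GCD = 1, x = -42, y = 41


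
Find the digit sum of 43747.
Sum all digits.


4 + 3 + 7 + 4 + 7 = 25


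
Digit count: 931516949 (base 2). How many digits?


931516949 in base 2 = 110111100001011101001000010101
Number of digits = 30

30 digits (base 2)


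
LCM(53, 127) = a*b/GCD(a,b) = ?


GCD(53, 127) = 1
LCM = 53*127/1 = 6731/1 = 6731

LCM = 6731


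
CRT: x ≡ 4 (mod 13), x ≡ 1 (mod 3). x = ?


M = 13*3 = 39
M1 = M/13 = 3, M2 = M/3 = 13
M1^(-1) mod 13 = 9, M2^(-1) mod 3 = 1
x = 4*3*9 + 1*13*1 = 121
121 mod 39 = 4
Check: 4 mod 13 = 4 ✓, 4 mod 3 = 1 ✓

x ≡ 4 (mod 39)


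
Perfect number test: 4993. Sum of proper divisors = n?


Proper divisors of 4993: 1
Sum = 1 = 1

No, 4993 is not perfect (1 ≠ 4993)


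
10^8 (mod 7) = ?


10^1 mod 7 = 3
10^2 mod 7 = 2
10^3 mod 7 = 6
10^4 mod 7 = 4
10^5 mod 7 = 5
10^6 mod 7 = 1
10^7 mod 7 = 3
10^8 mod 7 = 2


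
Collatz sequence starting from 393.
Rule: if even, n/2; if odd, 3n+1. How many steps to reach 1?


393 → 1180 → 590 → 295 → 886 → 443 → 1330 → 665 → 1996 → 998 → 499 → 1498 → 749 → 2248 → 1124 → 562 → 281 → 844 → 422 → 211 → 634 → 317 → 952 → 476 → 238 → 119 → 358 → 179 → 538 → 269 → 808 → 404 → 202 → 101 → 304 → 152 → 76 → 38 → 19 → 58 → 29 → 88 → 44 → 22 → 11 → 34 → 17 → 52 → 26 → 13 → 40 → 20 → 10 → 5 → 16 → 8 → 4 → 2 → 1
Total steps = 58

58 steps


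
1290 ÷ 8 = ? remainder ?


1290 = 8 * 161 + 2
Check: 1288 + 2 = 1290

q = 161, r = 2


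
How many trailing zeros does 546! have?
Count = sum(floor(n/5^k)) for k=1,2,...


floor(546/5) = 109
floor(546/25) = 21
floor(546/125) = 4
Total = 134

134 trailing zeros


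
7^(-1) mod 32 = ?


Use the extended Euclidean algorithm on (32, 7); each row r = 32*s + 7*t:
r=32, s=1, t=0
r=7, s=0, t=1
q=4: r=4, s=1, t=-4   [32*(1) + 7*(-4) = 4]
q=1: r=3, s=-1, t=5   [32*(-1) + 7*(5) = 3]
q=1: r=1, s=2, t=-9   [32*(2) + 7*(-9) = 1]
q=3: r=0, s=-7, t=32   [32*(-7) + 7*(32) = 0]
GCD = 1 with t = -9, so 7*(-9) ≡ 1 (mod 32)
Inverse = -9 mod 32 = 23
Check: 7 * 23 = 161 ≡ 1 (mod 32)

7^(-1) ≡ 23 (mod 32)


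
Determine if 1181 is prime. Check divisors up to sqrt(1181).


Check divisors up to sqrt(1181) = 34.3657
No divisors found.
1181 is prime.

Yes, 1181 is prime


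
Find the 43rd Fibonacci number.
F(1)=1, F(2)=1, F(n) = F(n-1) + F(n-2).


Sequence: 1, 1, 2, 3, 5, 8, 13, 21, 34, 55, 89, 144, 233, 377, 610, 987, 1597, 2584, 4181, 6765, 10946, 17711, 28657, 46368, 75025, 121393, 196418, 317811, 514229, 832040, 1346269, 2178309, 3524578, 5702887, 9227465, 14930352, 24157817, 39088169, 63245986, 102334155, 165580141, 267914296, 433494437
F(43) = 433494437


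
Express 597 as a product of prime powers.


597 / 3 = 199
199 / 199 = 1
597 = 3 × 199


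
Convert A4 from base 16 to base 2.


A4 (base 16) = 164 (decimal)
164 (decimal) = 10100100 (base 2)


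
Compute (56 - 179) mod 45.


56 - 179 = -123
-123 mod 45 = 12


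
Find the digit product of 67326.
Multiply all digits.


6 × 7 × 3 × 2 × 6 = 1512


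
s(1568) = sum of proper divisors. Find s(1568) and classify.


Proper divisors: 1, 2, 4, 7, 8, 14, 16, 28, 32, 49, 56, 98, 112, 196, 224, 392, 784
Sum = 1 + 2 + 4 + 7 + 8 + 14 + 16 + 28 + 32 + 49 + 56 + 98 + 112 + 196 + 224 + 392 + 784 = 2023
2023 > 1568 → abundant

s(1568) = 2023 (abundant)


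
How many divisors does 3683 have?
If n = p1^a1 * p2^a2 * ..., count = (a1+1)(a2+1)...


3683 = 29^1 × 127^1
d(3683) = (1+1) × (1+1) = 4

4 divisors


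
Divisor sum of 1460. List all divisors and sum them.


Divisors of 1460: 1, 2, 4, 5, 10, 20, 73, 146, 292, 365, 730, 1460
Sum = 1 + 2 + 4 + 5 + 10 + 20 + 73 + 146 + 292 + 365 + 730 + 1460 = 3108

σ(1460) = 3108


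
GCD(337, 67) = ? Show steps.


337 = 5 * 67 + 2
67 = 33 * 2 + 1
2 = 2 * 1 + 0
GCD = 1


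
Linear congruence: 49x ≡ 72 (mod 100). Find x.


GCD(49, 100) = 1, unique solution
a^(-1) mod 100 = 49
x = 49 * 72 mod 100 = 28

x ≡ 28 (mod 100)


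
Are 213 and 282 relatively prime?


Euclidean algorithm:
282 = 1 * 213 + 69
213 = 3 * 69 + 6
69 = 11 * 6 + 3
6 = 2 * 3 + 0
GCD(213, 282) = 3

No, not coprime (GCD = 3)


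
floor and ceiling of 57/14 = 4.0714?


57/14 = 4.0714
floor = 4
ceil = 5

floor = 4, ceil = 5


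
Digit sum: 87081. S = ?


8 + 7 + 0 + 8 + 1 = 24


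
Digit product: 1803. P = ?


1 × 8 × 0 × 3 = 0


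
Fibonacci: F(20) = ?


Sequence: 1, 1, 2, 3, 5, 8, 13, 21, 34, 55, 89, 144, 233, 377, 610, 987, 1597, 2584, 4181, 6765
F(20) = 6765


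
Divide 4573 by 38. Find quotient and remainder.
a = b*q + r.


4573 = 38 * 120 + 13
Check: 4560 + 13 = 4573

q = 120, r = 13


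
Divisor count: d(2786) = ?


2786 = 2^1 × 7^1 × 199^1
d(2786) = (1+1) × (1+1) × (1+1) = 8

8 divisors


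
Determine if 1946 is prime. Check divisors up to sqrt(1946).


1946 / 2 = 973 (exact division)
1946 is NOT prime.

No, 1946 is not prime


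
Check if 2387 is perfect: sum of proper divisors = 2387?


Proper divisors of 2387: 1, 7, 11, 31, 77, 217, 341
Sum = 1 + 7 + 11 + 31 + 77 + 217 + 341 = 685

No, 2387 is not perfect (685 ≠ 2387)


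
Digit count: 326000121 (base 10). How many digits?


326000121 has 9 digits in base 10
floor(log10(326000121)) + 1 = floor(8.5132) + 1 = 9

9 digits (base 10)


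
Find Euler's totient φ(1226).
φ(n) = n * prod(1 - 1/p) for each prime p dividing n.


1226 = 2 × 613
Prime factors: 2, 613
φ(1226) = 1226 × (1-1/2) × (1-1/613)
= 1226 × 1/2 × 612/613 = 612

φ(1226) = 612


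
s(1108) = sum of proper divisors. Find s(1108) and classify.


Proper divisors: 1, 2, 4, 277, 554
Sum = 1 + 2 + 4 + 277 + 554 = 838
838 < 1108 → deficient

s(1108) = 838 (deficient)


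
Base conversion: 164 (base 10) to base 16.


164 (base 10) = 164 (decimal)
164 (decimal) = A4 (base 16)


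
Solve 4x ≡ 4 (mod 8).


GCD(4, 8) = 4 divides 4
Divide: 1x ≡ 1 (mod 2)
x ≡ 1 (mod 2)


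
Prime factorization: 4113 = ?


4113 / 3 = 1371
1371 / 3 = 457
457 / 457 = 1
4113 = 3^2 × 457


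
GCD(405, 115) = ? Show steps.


405 = 3 * 115 + 60
115 = 1 * 60 + 55
60 = 1 * 55 + 5
55 = 11 * 5 + 0
GCD = 5


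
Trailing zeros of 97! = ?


floor(97/5) = 19
floor(97/25) = 3
Total = 22

22 trailing zeros


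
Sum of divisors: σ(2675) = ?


Divisors of 2675: 1, 5, 25, 107, 535, 2675
Sum = 1 + 5 + 25 + 107 + 535 + 2675 = 3348

σ(2675) = 3348


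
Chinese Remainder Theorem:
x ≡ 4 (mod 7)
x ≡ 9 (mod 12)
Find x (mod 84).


M = 7*12 = 84
M1 = M/7 = 12, M2 = M/12 = 7
M1^(-1) mod 7 = 3, M2^(-1) mod 12 = 7
x = 4*12*3 + 9*7*7 = 585
585 mod 84 = 81
Check: 81 mod 7 = 4 ✓, 81 mod 12 = 9 ✓

x ≡ 81 (mod 84)


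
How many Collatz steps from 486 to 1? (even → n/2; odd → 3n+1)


486 → 243 → 730 → 365 → 1096 → 548 → 274 → 137 → 412 → 206 → 103 → 310 → 155 → 466 → 233 → 700 → 350 → 175 → 526 → 263 → 790 → 395 → 1186 → 593 → 1780 → 890 → 445 → 1336 → 668 → 334 → 167 → 502 → 251 → 754 → 377 → 1132 → 566 → 283 → 850 → 425 → 1276 → 638 → 319 → 958 → 479 → 1438 → 719 → 2158 → 1079 → 3238 → 1619 → 4858 → 2429 → 7288 → 3644 → 1822 → 911 → 2734 → 1367 → 4102 → 2051 → 6154 → 3077 → 9232 → 4616 → 2308 → 1154 → 577 → 1732 → 866 → 433 → 1300 → 650 → 325 → 976 → 488 → 244 → 122 → 61 → 184 → 92 → 46 → 23 → 70 → 35 → 106 → 53 → 160 → 80 → 40 → 20 → 10 → 5 → 16 → 8 → 4 → 2 → 1
Total steps = 97

97 steps


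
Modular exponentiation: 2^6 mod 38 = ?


2^1 mod 38 = 2
2^2 mod 38 = 4
2^3 mod 38 = 8
2^4 mod 38 = 16
2^5 mod 38 = 32
2^6 mod 38 = 26


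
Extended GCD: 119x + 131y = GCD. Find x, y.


Tabular extended Euclidean (each row: r = 119*s + 131*t):
r=119, s=1, t=0
r=131, s=0, t=1
q=0: r=119, s=1, t=0   [119*(1) + 131*(0) = 119]
q=1: r=12, s=-1, t=1   [119*(-1) + 131*(1) = 12]
q=9: r=11, s=10, t=-9   [119*(10) + 131*(-9) = 11]
q=1: r=1, s=-11, t=10   [119*(-11) + 131*(10) = 1]
q=11: r=0, s=131, t=-119   [119*(131) + 131*(-119) = 0]
GCD = 1; from the row with r=1: x=-11, y=10
Check: 119*(-11) + 131*(10) = -1309 + 1310 = 1

GCD = 1, x = -11, y = 10


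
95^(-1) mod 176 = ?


Use the extended Euclidean algorithm on (176, 95); each row r = 176*s + 95*t:
r=176, s=1, t=0
r=95, s=0, t=1
q=1: r=81, s=1, t=-1   [176*(1) + 95*(-1) = 81]
q=1: r=14, s=-1, t=2   [176*(-1) + 95*(2) = 14]
q=5: r=11, s=6, t=-11   [176*(6) + 95*(-11) = 11]
q=1: r=3, s=-7, t=13   [176*(-7) + 95*(13) = 3]
q=3: r=2, s=27, t=-50   [176*(27) + 95*(-50) = 2]
q=1: r=1, s=-34, t=63   [176*(-34) + 95*(63) = 1]
q=2: r=0, s=95, t=-176   [176*(95) + 95*(-176) = 0]
GCD = 1 with t = 63, so 95*(63) ≡ 1 (mod 176)
Inverse = 63 mod 176 = 63
Check: 95 * 63 = 5985 ≡ 1 (mod 176)

95^(-1) ≡ 63 (mod 176)


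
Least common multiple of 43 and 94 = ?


GCD(43, 94) = 1
LCM = 43*94/1 = 4042/1 = 4042

LCM = 4042


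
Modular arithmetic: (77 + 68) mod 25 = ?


77 + 68 = 145
145 mod 25 = 20


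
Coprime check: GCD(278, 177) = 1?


Euclidean algorithm:
278 = 1 * 177 + 101
177 = 1 * 101 + 76
101 = 1 * 76 + 25
76 = 3 * 25 + 1
25 = 25 * 1 + 0
GCD(278, 177) = 1

Yes, coprime (GCD = 1)


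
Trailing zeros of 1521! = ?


floor(1521/5) = 304
floor(1521/25) = 60
floor(1521/125) = 12
floor(1521/625) = 2
Total = 378

378 trailing zeros


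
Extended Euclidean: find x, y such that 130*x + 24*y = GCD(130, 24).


Tabular extended Euclidean (each row: r = 130*s + 24*t):
r=130, s=1, t=0
r=24, s=0, t=1
q=5: r=10, s=1, t=-5   [130*(1) + 24*(-5) = 10]
q=2: r=4, s=-2, t=11   [130*(-2) + 24*(11) = 4]
q=2: r=2, s=5, t=-27   [130*(5) + 24*(-27) = 2]
q=2: r=0, s=-12, t=65   [130*(-12) + 24*(65) = 0]
GCD = 2; from the row with r=2: x=5, y=-27
Check: 130*(5) + 24*(-27) = 650 - 648 = 2

GCD = 2, x = 5, y = -27


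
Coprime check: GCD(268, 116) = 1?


Euclidean algorithm:
268 = 2 * 116 + 36
116 = 3 * 36 + 8
36 = 4 * 8 + 4
8 = 2 * 4 + 0
GCD(268, 116) = 4

No, not coprime (GCD = 4)


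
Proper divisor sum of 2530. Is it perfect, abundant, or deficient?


Proper divisors: 1, 2, 5, 10, 11, 22, 23, 46, 55, 110, 115, 230, 253, 506, 1265
Sum = 1 + 2 + 5 + 10 + 11 + 22 + 23 + 46 + 55 + 110 + 115 + 230 + 253 + 506 + 1265 = 2654
2654 > 2530 → abundant

s(2530) = 2654 (abundant)


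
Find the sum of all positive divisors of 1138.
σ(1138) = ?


Divisors of 1138: 1, 2, 569, 1138
Sum = 1 + 2 + 569 + 1138 = 1710

σ(1138) = 1710


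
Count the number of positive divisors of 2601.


2601 = 3^2 × 17^2
d(2601) = (2+1) × (2+1) = 9

9 divisors


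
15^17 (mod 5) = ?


15^1 mod 5 = 0
15^2 mod 5 = 0
15^3 mod 5 = 0
15^4 mod 5 = 0
15^5 mod 5 = 0
15^6 mod 5 = 0
15^7 mod 5 = 0
15^8 mod 5 = 0
15^9 mod 5 = 0
15^10 mod 5 = 0
15^11 mod 5 = 0
15^12 mod 5 = 0
15^13 mod 5 = 0
15^14 mod 5 = 0
15^15 mod 5 = 0
15^16 mod 5 = 0
15^17 mod 5 = 0


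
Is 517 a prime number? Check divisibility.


517 / 11 = 47 (exact division)
517 is NOT prime.

No, 517 is not prime


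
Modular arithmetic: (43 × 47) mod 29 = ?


43 × 47 = 2021
2021 mod 29 = 20


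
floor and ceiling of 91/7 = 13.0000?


91/7 = 13.0000
floor = 13
ceil = 13

floor = 13, ceil = 13


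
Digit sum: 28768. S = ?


2 + 8 + 7 + 6 + 8 = 31


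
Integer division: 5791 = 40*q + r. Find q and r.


5791 = 40 * 144 + 31
Check: 5760 + 31 = 5791

q = 144, r = 31


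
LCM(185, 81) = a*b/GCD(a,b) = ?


GCD(185, 81) = 1
LCM = 185*81/1 = 14985/1 = 14985

LCM = 14985


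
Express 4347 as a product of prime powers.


4347 / 3 = 1449
1449 / 3 = 483
483 / 3 = 161
161 / 7 = 23
23 / 23 = 1
4347 = 3^3 × 7 × 23


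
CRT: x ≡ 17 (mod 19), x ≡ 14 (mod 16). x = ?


M = 19*16 = 304
M1 = M/19 = 16, M2 = M/16 = 19
M1^(-1) mod 19 = 6, M2^(-1) mod 16 = 11
x = 17*16*6 + 14*19*11 = 4558
4558 mod 304 = 302
Check: 302 mod 19 = 17 ✓, 302 mod 16 = 14 ✓

x ≡ 302 (mod 304)


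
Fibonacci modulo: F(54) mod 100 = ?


F(k) mod 100 for k=1..54:
1, 1, 2, 3, 5, 8, 13, 21, 34, 55, 89, 44, 33, 77, 10, 87, 97, 84, 81, 65, 46, 11, 57, 68, 25, 93, 18, 11, 29, 40, 69, 9, 78, 87, 65, 52, 17, 69, 86, 55, 41, 96, 37, 33, 70, 3, 73, 76, 49, 25, 74, 99, 73, 72
F(54) mod 100 = 72


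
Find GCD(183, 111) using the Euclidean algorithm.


183 = 1 * 111 + 72
111 = 1 * 72 + 39
72 = 1 * 39 + 33
39 = 1 * 33 + 6
33 = 5 * 6 + 3
6 = 2 * 3 + 0
GCD = 3


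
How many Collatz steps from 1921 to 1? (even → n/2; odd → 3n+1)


1921 → 5764 → 2882 → 1441 → 4324 → 2162 → 1081 → 3244 → 1622 → 811 → 2434 → 1217 → 3652 → 1826 → 913 → 2740 → 1370 → 685 → 2056 → 1028 → 514 → 257 → 772 → 386 → 193 → 580 → 290 → 145 → 436 → 218 → 109 → 328 → 164 → 82 → 41 → 124 → 62 → 31 → 94 → 47 → 142 → 71 → 214 → 107 → 322 → 161 → 484 → 242 → 121 → 364 → 182 → 91 → 274 → 137 → 412 → 206 → 103 → 310 → 155 → 466 → 233 → 700 → 350 → 175 → 526 → 263 → 790 → 395 → 1186 → 593 → 1780 → 890 → 445 → 1336 → 668 → 334 → 167 → 502 → 251 → 754 → 377 → 1132 → 566 → 283 → 850 → 425 → 1276 → 638 → 319 → 958 → 479 → 1438 → 719 → 2158 → 1079 → 3238 → 1619 → 4858 → 2429 → 7288 → 3644 → 1822 → 911 → 2734 → 1367 → 4102 → 2051 → 6154 → 3077 → 9232 → 4616 → 2308 → 1154 → 577 → 1732 → 866 → 433 → 1300 → 650 → 325 → 976 → 488 → 244 → 122 → 61 → 184 → 92 → 46 → 23 → 70 → 35 → 106 → 53 → 160 → 80 → 40 → 20 → 10 → 5 → 16 → 8 → 4 → 2 → 1
Total steps = 143

143 steps


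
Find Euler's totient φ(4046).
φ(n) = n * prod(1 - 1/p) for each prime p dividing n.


4046 = 2 × 7 × 17^2
Prime factors: 2, 7, 17
φ(4046) = 4046 × (1-1/2) × (1-1/7) × (1-1/17)
= 4046 × 1/2 × 6/7 × 16/17 = 1632

φ(4046) = 1632


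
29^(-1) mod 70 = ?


Use the extended Euclidean algorithm on (70, 29); each row r = 70*s + 29*t:
r=70, s=1, t=0
r=29, s=0, t=1
q=2: r=12, s=1, t=-2   [70*(1) + 29*(-2) = 12]
q=2: r=5, s=-2, t=5   [70*(-2) + 29*(5) = 5]
q=2: r=2, s=5, t=-12   [70*(5) + 29*(-12) = 2]
q=2: r=1, s=-12, t=29   [70*(-12) + 29*(29) = 1]
q=2: r=0, s=29, t=-70   [70*(29) + 29*(-70) = 0]
GCD = 1 with t = 29, so 29*(29) ≡ 1 (mod 70)
Inverse = 29 mod 70 = 29
Check: 29 * 29 = 841 ≡ 1 (mod 70)

29^(-1) ≡ 29 (mod 70)


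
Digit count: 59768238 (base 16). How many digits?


59768238 in base 16 = 38FFDAE
Number of digits = 7

7 digits (base 16)


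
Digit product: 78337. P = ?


7 × 8 × 3 × 3 × 7 = 3528


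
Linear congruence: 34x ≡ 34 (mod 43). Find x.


GCD(34, 43) = 1, unique solution
a^(-1) mod 43 = 19
x = 19 * 34 mod 43 = 1

x ≡ 1 (mod 43)


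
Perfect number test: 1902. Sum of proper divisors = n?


Proper divisors of 1902: 1, 2, 3, 6, 317, 634, 951
Sum = 1 + 2 + 3 + 6 + 317 + 634 + 951 = 1914

No, 1902 is not perfect (1914 ≠ 1902)


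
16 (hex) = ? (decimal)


16 (base 16) = 22 (decimal)
22 (decimal) = 22 (base 10)


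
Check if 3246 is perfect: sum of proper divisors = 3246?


Proper divisors of 3246: 1, 2, 3, 6, 541, 1082, 1623
Sum = 1 + 2 + 3 + 6 + 541 + 1082 + 1623 = 3258

No, 3246 is not perfect (3258 ≠ 3246)


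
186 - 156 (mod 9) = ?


186 - 156 = 30
30 mod 9 = 3


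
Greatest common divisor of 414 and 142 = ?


414 = 2 * 142 + 130
142 = 1 * 130 + 12
130 = 10 * 12 + 10
12 = 1 * 10 + 2
10 = 5 * 2 + 0
GCD = 2


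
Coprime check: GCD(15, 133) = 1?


Euclidean algorithm:
133 = 8 * 15 + 13
15 = 1 * 13 + 2
13 = 6 * 2 + 1
2 = 2 * 1 + 0
GCD(15, 133) = 1

Yes, coprime (GCD = 1)


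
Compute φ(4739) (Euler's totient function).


4739 = 7 × 677
Prime factors: 7, 677
φ(4739) = 4739 × (1-1/7) × (1-1/677)
= 4739 × 6/7 × 676/677 = 4056

φ(4739) = 4056


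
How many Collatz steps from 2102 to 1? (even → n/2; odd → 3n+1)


2102 → 1051 → 3154 → 1577 → 4732 → 2366 → 1183 → 3550 → 1775 → 5326 → 2663 → 7990 → 3995 → 11986 → 5993 → 17980 → 8990 → 4495 → 13486 → 6743 → 20230 → 10115 → 30346 → 15173 → 45520 → 22760 → 11380 → 5690 → 2845 → 8536 → 4268 → 2134 → 1067 → 3202 → 1601 → 4804 → 2402 → 1201 → 3604 → 1802 → 901 → 2704 → 1352 → 676 → 338 → 169 → 508 → 254 → 127 → 382 → 191 → 574 → 287 → 862 → 431 → 1294 → 647 → 1942 → 971 → 2914 → 1457 → 4372 → 2186 → 1093 → 3280 → 1640 → 820 → 410 → 205 → 616 → 308 → 154 → 77 → 232 → 116 → 58 → 29 → 88 → 44 → 22 → 11 → 34 → 17 → 52 → 26 → 13 → 40 → 20 → 10 → 5 → 16 → 8 → 4 → 2 → 1
Total steps = 94

94 steps


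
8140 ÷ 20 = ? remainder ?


8140 = 20 * 407 + 0
Check: 8140 + 0 = 8140

q = 407, r = 0


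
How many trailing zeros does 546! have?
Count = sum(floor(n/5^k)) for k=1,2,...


floor(546/5) = 109
floor(546/25) = 21
floor(546/125) = 4
Total = 134

134 trailing zeros


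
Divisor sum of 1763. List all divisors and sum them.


Divisors of 1763: 1, 41, 43, 1763
Sum = 1 + 41 + 43 + 1763 = 1848

σ(1763) = 1848


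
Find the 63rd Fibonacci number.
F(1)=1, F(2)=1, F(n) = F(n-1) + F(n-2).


Sequence: 1, 1, 2, 3, 5, 8, 13, 21, 34, 55, 89, 144, 233, 377, 610, 987, 1597, 2584, 4181, 6765, 10946, 17711, 28657, 46368, 75025, 121393, 196418, 317811, 514229, 832040, 1346269, 2178309, 3524578, 5702887, 9227465, 14930352, 24157817, 39088169, 63245986, 102334155, 165580141, 267914296, 433494437, 701408733, 1134903170, 1836311903, 2971215073, 4807526976, 7778742049, 12586269025, 20365011074, 32951280099, 53316291173, 86267571272, 139583862445, 225851433717, 365435296162, 591286729879, 956722026041, 1548008755920, 2504730781961, 4052739537881, 6557470319842
F(63) = 6557470319842


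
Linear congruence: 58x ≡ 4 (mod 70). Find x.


GCD(58, 70) = 2 divides 4
Divide: 29x ≡ 2 (mod 35)
x ≡ 23 (mod 35)


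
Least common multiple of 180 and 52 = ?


GCD(180, 52) = 4
LCM = 180*52/4 = 9360/4 = 2340

LCM = 2340


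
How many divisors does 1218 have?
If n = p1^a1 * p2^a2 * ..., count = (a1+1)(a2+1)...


1218 = 2^1 × 3^1 × 7^1 × 29^1
d(1218) = (1+1) × (1+1) × (1+1) × (1+1) = 16

16 divisors


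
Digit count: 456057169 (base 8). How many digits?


456057169 in base 8 = 3313560521
Number of digits = 10

10 digits (base 8)


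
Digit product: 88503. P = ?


8 × 8 × 5 × 0 × 3 = 0


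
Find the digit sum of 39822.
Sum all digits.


3 + 9 + 8 + 2 + 2 = 24


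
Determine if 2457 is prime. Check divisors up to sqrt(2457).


2457 / 3 = 819 (exact division)
2457 is NOT prime.

No, 2457 is not prime


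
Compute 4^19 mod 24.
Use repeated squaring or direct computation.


4^1 mod 24 = 4
4^2 mod 24 = 16
4^3 mod 24 = 16
4^4 mod 24 = 16
4^5 mod 24 = 16
4^6 mod 24 = 16
4^7 mod 24 = 16
4^8 mod 24 = 16
4^9 mod 24 = 16
4^10 mod 24 = 16
4^11 mod 24 = 16
4^12 mod 24 = 16
4^13 mod 24 = 16
4^14 mod 24 = 16
4^15 mod 24 = 16
4^16 mod 24 = 16
4^17 mod 24 = 16
4^18 mod 24 = 16
4^19 mod 24 = 16


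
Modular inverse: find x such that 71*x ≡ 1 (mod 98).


Use the extended Euclidean algorithm on (98, 71); each row r = 98*s + 71*t:
r=98, s=1, t=0
r=71, s=0, t=1
q=1: r=27, s=1, t=-1   [98*(1) + 71*(-1) = 27]
q=2: r=17, s=-2, t=3   [98*(-2) + 71*(3) = 17]
q=1: r=10, s=3, t=-4   [98*(3) + 71*(-4) = 10]
q=1: r=7, s=-5, t=7   [98*(-5) + 71*(7) = 7]
q=1: r=3, s=8, t=-11   [98*(8) + 71*(-11) = 3]
q=2: r=1, s=-21, t=29   [98*(-21) + 71*(29) = 1]
q=3: r=0, s=71, t=-98   [98*(71) + 71*(-98) = 0]
GCD = 1 with t = 29, so 71*(29) ≡ 1 (mod 98)
Inverse = 29 mod 98 = 29
Check: 71 * 29 = 2059 ≡ 1 (mod 98)

71^(-1) ≡ 29 (mod 98)


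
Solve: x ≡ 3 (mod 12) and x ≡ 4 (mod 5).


M = 12*5 = 60
M1 = M/12 = 5, M2 = M/5 = 12
M1^(-1) mod 12 = 5, M2^(-1) mod 5 = 3
x = 3*5*5 + 4*12*3 = 219
219 mod 60 = 39
Check: 39 mod 12 = 3 ✓, 39 mod 5 = 4 ✓

x ≡ 39 (mod 60)


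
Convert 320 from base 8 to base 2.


320 (base 8) = 208 (decimal)
208 (decimal) = 11010000 (base 2)


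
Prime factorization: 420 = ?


420 / 2 = 210
210 / 2 = 105
105 / 3 = 35
35 / 5 = 7
7 / 7 = 1
420 = 2^2 × 3 × 5 × 7


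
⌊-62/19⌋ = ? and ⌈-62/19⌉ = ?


-62/19 = -3.2632
floor = -4
ceil = -3

floor = -4, ceil = -3


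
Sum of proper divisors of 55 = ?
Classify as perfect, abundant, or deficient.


Proper divisors: 1, 5, 11
Sum = 1 + 5 + 11 = 17
17 < 55 → deficient

s(55) = 17 (deficient)


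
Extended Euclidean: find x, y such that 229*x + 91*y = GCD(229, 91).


Tabular extended Euclidean (each row: r = 229*s + 91*t):
r=229, s=1, t=0
r=91, s=0, t=1
q=2: r=47, s=1, t=-2   [229*(1) + 91*(-2) = 47]
q=1: r=44, s=-1, t=3   [229*(-1) + 91*(3) = 44]
q=1: r=3, s=2, t=-5   [229*(2) + 91*(-5) = 3]
q=14: r=2, s=-29, t=73   [229*(-29) + 91*(73) = 2]
q=1: r=1, s=31, t=-78   [229*(31) + 91*(-78) = 1]
q=2: r=0, s=-91, t=229   [229*(-91) + 91*(229) = 0]
GCD = 1; from the row with r=1: x=31, y=-78
Check: 229*(31) + 91*(-78) = 7099 - 7098 = 1

GCD = 1, x = 31, y = -78


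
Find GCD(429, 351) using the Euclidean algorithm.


429 = 1 * 351 + 78
351 = 4 * 78 + 39
78 = 2 * 39 + 0
GCD = 39


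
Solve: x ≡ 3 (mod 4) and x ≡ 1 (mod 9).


M = 4*9 = 36
M1 = M/4 = 9, M2 = M/9 = 4
M1^(-1) mod 4 = 1, M2^(-1) mod 9 = 7
x = 3*9*1 + 1*4*7 = 55
55 mod 36 = 19
Check: 19 mod 4 = 3 ✓, 19 mod 9 = 1 ✓

x ≡ 19 (mod 36)


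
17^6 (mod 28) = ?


17^1 mod 28 = 17
17^2 mod 28 = 9
17^3 mod 28 = 13
17^4 mod 28 = 25
17^5 mod 28 = 5
17^6 mod 28 = 1


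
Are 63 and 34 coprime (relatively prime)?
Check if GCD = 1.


Euclidean algorithm:
63 = 1 * 34 + 29
34 = 1 * 29 + 5
29 = 5 * 5 + 4
5 = 1 * 4 + 1
4 = 4 * 1 + 0
GCD(63, 34) = 1

Yes, coprime (GCD = 1)


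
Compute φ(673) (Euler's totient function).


673 = 673
Prime factors: 673
φ(673) = 673 × (1-1/673)
= 673 × 672/673 = 672

φ(673) = 672


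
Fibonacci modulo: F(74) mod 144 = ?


F(k) mod 144 for k=1..74:
1, 1, 2, 3, 5, 8, 13, 21, 34, 55, 89, 0, 89, 89, 34, 123, 13, 136, 5, 141, 2, 143, 1, 0, 1, 1, 2, 3, 5, 8, 13, 21, 34, 55, 89, 0, 89, 89, 34, 123, 13, 136, 5, 141, 2, 143, 1, 0, 1, 1, 2, 3, 5, 8, 13, 21, 34, 55, 89, 0, 89, 89, 34, 123, 13, 136, 5, 141, 2, 143, 1, 0, 1, 1
F(74) mod 144 = 1


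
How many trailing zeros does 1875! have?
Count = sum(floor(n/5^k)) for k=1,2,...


floor(1875/5) = 375
floor(1875/25) = 75
floor(1875/125) = 15
floor(1875/625) = 3
Total = 468

468 trailing zeros


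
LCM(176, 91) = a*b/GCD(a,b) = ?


GCD(176, 91) = 1
LCM = 176*91/1 = 16016/1 = 16016

LCM = 16016


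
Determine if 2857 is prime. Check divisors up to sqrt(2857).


Check divisors up to sqrt(2857) = 53.4509
No divisors found.
2857 is prime.

Yes, 2857 is prime


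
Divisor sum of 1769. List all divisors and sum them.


Divisors of 1769: 1, 29, 61, 1769
Sum = 1 + 29 + 61 + 1769 = 1860

σ(1769) = 1860


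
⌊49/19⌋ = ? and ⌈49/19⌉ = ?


49/19 = 2.5789
floor = 2
ceil = 3

floor = 2, ceil = 3


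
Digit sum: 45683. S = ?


4 + 5 + 6 + 8 + 3 = 26


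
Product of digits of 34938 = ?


3 × 4 × 9 × 3 × 8 = 2592


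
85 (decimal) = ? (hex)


85 (base 10) = 85 (decimal)
85 (decimal) = 55 (base 16)


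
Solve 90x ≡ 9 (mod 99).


GCD(90, 99) = 9 divides 9
Divide: 10x ≡ 1 (mod 11)
x ≡ 10 (mod 11)


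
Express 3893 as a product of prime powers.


3893 / 17 = 229
229 / 229 = 1
3893 = 17 × 229


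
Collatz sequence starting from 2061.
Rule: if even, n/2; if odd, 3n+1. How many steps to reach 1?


2061 → 6184 → 3092 → 1546 → 773 → 2320 → 1160 → 580 → 290 → 145 → 436 → 218 → 109 → 328 → 164 → 82 → 41 → 124 → 62 → 31 → 94 → 47 → 142 → 71 → 214 → 107 → 322 → 161 → 484 → 242 → 121 → 364 → 182 → 91 → 274 → 137 → 412 → 206 → 103 → 310 → 155 → 466 → 233 → 700 → 350 → 175 → 526 → 263 → 790 → 395 → 1186 → 593 → 1780 → 890 → 445 → 1336 → 668 → 334 → 167 → 502 → 251 → 754 → 377 → 1132 → 566 → 283 → 850 → 425 → 1276 → 638 → 319 → 958 → 479 → 1438 → 719 → 2158 → 1079 → 3238 → 1619 → 4858 → 2429 → 7288 → 3644 → 1822 → 911 → 2734 → 1367 → 4102 → 2051 → 6154 → 3077 → 9232 → 4616 → 2308 → 1154 → 577 → 1732 → 866 → 433 → 1300 → 650 → 325 → 976 → 488 → 244 → 122 → 61 → 184 → 92 → 46 → 23 → 70 → 35 → 106 → 53 → 160 → 80 → 40 → 20 → 10 → 5 → 16 → 8 → 4 → 2 → 1
Total steps = 125

125 steps


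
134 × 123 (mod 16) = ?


134 × 123 = 16482
16482 mod 16 = 2


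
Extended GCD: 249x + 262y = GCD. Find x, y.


Tabular extended Euclidean (each row: r = 249*s + 262*t):
r=249, s=1, t=0
r=262, s=0, t=1
q=0: r=249, s=1, t=0   [249*(1) + 262*(0) = 249]
q=1: r=13, s=-1, t=1   [249*(-1) + 262*(1) = 13]
q=19: r=2, s=20, t=-19   [249*(20) + 262*(-19) = 2]
q=6: r=1, s=-121, t=115   [249*(-121) + 262*(115) = 1]
q=2: r=0, s=262, t=-249   [249*(262) + 262*(-249) = 0]
GCD = 1; from the row with r=1: x=-121, y=115
Check: 249*(-121) + 262*(115) = -30129 + 30130 = 1

GCD = 1, x = -121, y = 115


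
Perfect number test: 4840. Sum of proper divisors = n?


Proper divisors of 4840: 1, 2, 4, 5, 8, 10, 11, 20, 22, 40, 44, 55, 88, 110, 121, 220, 242, 440, 484, 605, 968, 1210, 2420
Sum = 1 + 2 + 4 + 5 + 8 + 10 + 11 + 20 + 22 + 40 + 44 + 55 + 88 + 110 + 121 + 220 + 242 + 440 + 484 + 605 + 968 + 1210 + 2420 = 7130

No, 4840 is not perfect (7130 ≠ 4840)


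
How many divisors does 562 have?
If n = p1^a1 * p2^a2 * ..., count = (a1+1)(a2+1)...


562 = 2^1 × 281^1
d(562) = (1+1) × (1+1) = 4

4 divisors


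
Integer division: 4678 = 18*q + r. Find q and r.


4678 = 18 * 259 + 16
Check: 4662 + 16 = 4678

q = 259, r = 16


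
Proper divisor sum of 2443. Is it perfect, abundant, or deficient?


Proper divisors: 1, 7, 349
Sum = 1 + 7 + 349 = 357
357 < 2443 → deficient

s(2443) = 357 (deficient)


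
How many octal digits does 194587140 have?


194587140 in base 8 = 1346225004
Number of digits = 10

10 digits (base 8)


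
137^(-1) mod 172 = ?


Use the extended Euclidean algorithm on (172, 137); each row r = 172*s + 137*t:
r=172, s=1, t=0
r=137, s=0, t=1
q=1: r=35, s=1, t=-1   [172*(1) + 137*(-1) = 35]
q=3: r=32, s=-3, t=4   [172*(-3) + 137*(4) = 32]
q=1: r=3, s=4, t=-5   [172*(4) + 137*(-5) = 3]
q=10: r=2, s=-43, t=54   [172*(-43) + 137*(54) = 2]
q=1: r=1, s=47, t=-59   [172*(47) + 137*(-59) = 1]
q=2: r=0, s=-137, t=172   [172*(-137) + 137*(172) = 0]
GCD = 1 with t = -59, so 137*(-59) ≡ 1 (mod 172)
Inverse = -59 mod 172 = 113
Check: 137 * 113 = 15481 ≡ 1 (mod 172)

137^(-1) ≡ 113 (mod 172)


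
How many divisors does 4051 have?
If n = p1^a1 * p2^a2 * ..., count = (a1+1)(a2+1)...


4051 = 4051^1
d(4051) = (1+1) = 2

2 divisors


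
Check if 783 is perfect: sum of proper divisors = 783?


Proper divisors of 783: 1, 3, 9, 27, 29, 87, 261
Sum = 1 + 3 + 9 + 27 + 29 + 87 + 261 = 417

No, 783 is not perfect (417 ≠ 783)


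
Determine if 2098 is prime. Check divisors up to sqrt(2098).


2098 / 2 = 1049 (exact division)
2098 is NOT prime.

No, 2098 is not prime


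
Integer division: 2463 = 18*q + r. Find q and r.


2463 = 18 * 136 + 15
Check: 2448 + 15 = 2463

q = 136, r = 15


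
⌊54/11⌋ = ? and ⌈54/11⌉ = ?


54/11 = 4.9091
floor = 4
ceil = 5

floor = 4, ceil = 5


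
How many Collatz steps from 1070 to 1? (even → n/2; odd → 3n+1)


1070 → 535 → 1606 → 803 → 2410 → 1205 → 3616 → 1808 → 904 → 452 → 226 → 113 → 340 → 170 → 85 → 256 → 128 → 64 → 32 → 16 → 8 → 4 → 2 → 1
Total steps = 23

23 steps


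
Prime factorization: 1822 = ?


1822 / 2 = 911
911 / 911 = 1
1822 = 2 × 911


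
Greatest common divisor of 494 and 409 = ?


494 = 1 * 409 + 85
409 = 4 * 85 + 69
85 = 1 * 69 + 16
69 = 4 * 16 + 5
16 = 3 * 5 + 1
5 = 5 * 1 + 0
GCD = 1


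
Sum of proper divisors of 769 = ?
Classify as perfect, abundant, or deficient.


Proper divisors: 1
Sum = 1 = 1
1 < 769 → deficient

s(769) = 1 (deficient)


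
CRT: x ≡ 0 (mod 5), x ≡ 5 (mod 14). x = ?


M = 5*14 = 70
M1 = M/5 = 14, M2 = M/14 = 5
M1^(-1) mod 5 = 4, M2^(-1) mod 14 = 3
x = 0*14*4 + 5*5*3 = 75
75 mod 70 = 5
Check: 5 mod 5 = 0 ✓, 5 mod 14 = 5 ✓

x ≡ 5 (mod 70)


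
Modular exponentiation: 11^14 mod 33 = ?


11^1 mod 33 = 11
11^2 mod 33 = 22
11^3 mod 33 = 11
11^4 mod 33 = 22
11^5 mod 33 = 11
11^6 mod 33 = 22
11^7 mod 33 = 11
11^8 mod 33 = 22
11^9 mod 33 = 11
11^10 mod 33 = 22
11^11 mod 33 = 11
11^12 mod 33 = 22
11^13 mod 33 = 11
11^14 mod 33 = 22


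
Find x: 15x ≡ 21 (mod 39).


GCD(15, 39) = 3 divides 21
Divide: 5x ≡ 7 (mod 13)
x ≡ 4 (mod 13)


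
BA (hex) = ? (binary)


BA (base 16) = 186 (decimal)
186 (decimal) = 10111010 (base 2)


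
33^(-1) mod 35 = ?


Use the extended Euclidean algorithm on (35, 33); each row r = 35*s + 33*t:
r=35, s=1, t=0
r=33, s=0, t=1
q=1: r=2, s=1, t=-1   [35*(1) + 33*(-1) = 2]
q=16: r=1, s=-16, t=17   [35*(-16) + 33*(17) = 1]
q=2: r=0, s=33, t=-35   [35*(33) + 33*(-35) = 0]
GCD = 1 with t = 17, so 33*(17) ≡ 1 (mod 35)
Inverse = 17 mod 35 = 17
Check: 33 * 17 = 561 ≡ 1 (mod 35)

33^(-1) ≡ 17 (mod 35)


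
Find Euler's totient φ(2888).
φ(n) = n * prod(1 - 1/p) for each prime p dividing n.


2888 = 2^3 × 19^2
Prime factors: 2, 19
φ(2888) = 2888 × (1-1/2) × (1-1/19)
= 2888 × 1/2 × 18/19 = 1368

φ(2888) = 1368


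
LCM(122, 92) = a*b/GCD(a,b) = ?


GCD(122, 92) = 2
LCM = 122*92/2 = 11224/2 = 5612

LCM = 5612


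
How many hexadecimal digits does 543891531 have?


543891531 in base 16 = 206B204B
Number of digits = 8

8 digits (base 16)


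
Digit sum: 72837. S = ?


7 + 2 + 8 + 3 + 7 = 27


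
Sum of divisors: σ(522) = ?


Divisors of 522: 1, 2, 3, 6, 9, 18, 29, 58, 87, 174, 261, 522
Sum = 1 + 2 + 3 + 6 + 9 + 18 + 29 + 58 + 87 + 174 + 261 + 522 = 1170

σ(522) = 1170


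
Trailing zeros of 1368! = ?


floor(1368/5) = 273
floor(1368/25) = 54
floor(1368/125) = 10
floor(1368/625) = 2
Total = 339

339 trailing zeros


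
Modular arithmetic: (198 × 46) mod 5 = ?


198 × 46 = 9108
9108 mod 5 = 3


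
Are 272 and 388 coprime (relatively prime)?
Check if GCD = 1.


Euclidean algorithm:
388 = 1 * 272 + 116
272 = 2 * 116 + 40
116 = 2 * 40 + 36
40 = 1 * 36 + 4
36 = 9 * 4 + 0
GCD(272, 388) = 4

No, not coprime (GCD = 4)


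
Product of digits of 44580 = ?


4 × 4 × 5 × 8 × 0 = 0


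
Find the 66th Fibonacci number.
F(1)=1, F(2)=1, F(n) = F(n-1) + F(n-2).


Sequence: 1, 1, 2, 3, 5, 8, 13, 21, 34, 55, 89, 144, 233, 377, 610, 987, 1597, 2584, 4181, 6765, 10946, 17711, 28657, 46368, 75025, 121393, 196418, 317811, 514229, 832040, 1346269, 2178309, 3524578, 5702887, 9227465, 14930352, 24157817, 39088169, 63245986, 102334155, 165580141, 267914296, 433494437, 701408733, 1134903170, 1836311903, 2971215073, 4807526976, 7778742049, 12586269025, 20365011074, 32951280099, 53316291173, 86267571272, 139583862445, 225851433717, 365435296162, 591286729879, 956722026041, 1548008755920, 2504730781961, 4052739537881, 6557470319842, 10610209857723, 17167680177565, 27777890035288
F(66) = 27777890035288


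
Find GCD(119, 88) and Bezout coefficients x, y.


Tabular extended Euclidean (each row: r = 119*s + 88*t):
r=119, s=1, t=0
r=88, s=0, t=1
q=1: r=31, s=1, t=-1   [119*(1) + 88*(-1) = 31]
q=2: r=26, s=-2, t=3   [119*(-2) + 88*(3) = 26]
q=1: r=5, s=3, t=-4   [119*(3) + 88*(-4) = 5]
q=5: r=1, s=-17, t=23   [119*(-17) + 88*(23) = 1]
q=5: r=0, s=88, t=-119   [119*(88) + 88*(-119) = 0]
GCD = 1; from the row with r=1: x=-17, y=23
Check: 119*(-17) + 88*(23) = -2023 + 2024 = 1

GCD = 1, x = -17, y = 23


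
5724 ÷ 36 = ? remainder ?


5724 = 36 * 159 + 0
Check: 5724 + 0 = 5724

q = 159, r = 0


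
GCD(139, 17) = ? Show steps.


139 = 8 * 17 + 3
17 = 5 * 3 + 2
3 = 1 * 2 + 1
2 = 2 * 1 + 0
GCD = 1


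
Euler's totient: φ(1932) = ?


1932 = 2^2 × 3 × 7 × 23
Prime factors: 2, 3, 7, 23
φ(1932) = 1932 × (1-1/2) × (1-1/3) × (1-1/7) × (1-1/23)
= 1932 × 1/2 × 2/3 × 6/7 × 22/23 = 528

φ(1932) = 528


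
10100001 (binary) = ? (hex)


10100001 (base 2) = 161 (decimal)
161 (decimal) = A1 (base 16)


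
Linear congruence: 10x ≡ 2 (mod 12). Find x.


GCD(10, 12) = 2 divides 2
Divide: 5x ≡ 1 (mod 6)
x ≡ 5 (mod 6)


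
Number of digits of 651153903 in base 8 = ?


651153903 in base 8 = 4663750757
Number of digits = 10

10 digits (base 8)


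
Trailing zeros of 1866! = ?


floor(1866/5) = 373
floor(1866/25) = 74
floor(1866/125) = 14
floor(1866/625) = 2
Total = 463

463 trailing zeros


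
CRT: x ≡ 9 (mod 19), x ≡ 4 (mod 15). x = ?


M = 19*15 = 285
M1 = M/19 = 15, M2 = M/15 = 19
M1^(-1) mod 19 = 14, M2^(-1) mod 15 = 4
x = 9*15*14 + 4*19*4 = 2194
2194 mod 285 = 199
Check: 199 mod 19 = 9 ✓, 199 mod 15 = 4 ✓

x ≡ 199 (mod 285)
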